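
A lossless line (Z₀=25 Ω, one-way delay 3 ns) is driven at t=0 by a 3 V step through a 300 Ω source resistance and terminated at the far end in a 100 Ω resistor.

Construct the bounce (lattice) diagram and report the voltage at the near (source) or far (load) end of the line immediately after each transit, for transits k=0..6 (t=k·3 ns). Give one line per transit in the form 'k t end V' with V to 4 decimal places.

0 0 source 0.2308
1 3 load 0.3692
2 6 source 0.4864
3 9 load 0.5567
4 12 source 0.6162
5 15 load 0.6519
6 18 source 0.6821

Γ_L=0.600000, Γ_S=0.846154; launch V₁=3·25/325=0.230769
k=0 src: V=0.2308
k=1 load: inc=0.230769, refl=0.230769·0.600000=0.1385; V=0.000000+0.230769+0.138462=0.3692
k=2 src: inc=0.138462, refl=0.138462·0.846154=0.1172; V=0.230769+0.138462+0.117160=0.4864
k=3 load: inc=0.117160, refl=0.117160·0.600000=0.0703; V=0.369231+0.117160+0.070296=0.5567
k=4 src: inc=0.070296, refl=0.070296·0.846154=0.0595; V=0.486391+0.070296+0.059481=0.6162
k=5 load: inc=0.059481, refl=0.059481·0.600000=0.0357; V=0.556686+0.059481+0.035689=0.6519
k=6 src: inc=0.035689, refl=0.035689·0.846154=0.0302; V=0.616168+0.035689+0.030198=0.6821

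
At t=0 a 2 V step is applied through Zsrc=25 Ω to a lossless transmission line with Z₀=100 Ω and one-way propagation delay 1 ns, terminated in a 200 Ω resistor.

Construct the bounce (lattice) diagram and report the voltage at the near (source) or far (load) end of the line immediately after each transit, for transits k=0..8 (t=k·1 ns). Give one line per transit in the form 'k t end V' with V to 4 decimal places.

0 0 source 1.6000
1 1 load 2.1333
2 2 source 1.8133
3 3 load 1.7067
4 4 source 1.7707
5 5 load 1.7920
6 6 source 1.7792
7 7 load 1.7749
8 8 source 1.7775

Γ_L=0.333333, Γ_S=-0.600000; launch V₁=2·100/125=1.600000
k=0 src: V=1.6000
k=1 load: inc=1.600000, refl=1.600000·0.333333=0.5333; V=0.000000+1.600000+0.533333=2.1333
k=2 src: inc=0.533333, refl=0.533333·-0.600000=-0.3200; V=1.600000+0.533333+-0.320000=1.8133
k=3 load: inc=-0.320000, refl=-0.320000·0.333333=-0.1067; V=2.133333+-0.320000+-0.106667=1.7067
k=4 src: inc=-0.106667, refl=-0.106667·-0.600000=0.0640; V=1.813333+-0.106667+0.064000=1.7707
k=5 load: inc=0.064000, refl=0.064000·0.333333=0.0213; V=1.706667+0.064000+0.021333=1.7920
k=6 src: inc=0.021333, refl=0.021333·-0.600000=-0.0128; V=1.770667+0.021333+-0.012800=1.7792
k=7 load: inc=-0.012800, refl=-0.012800·0.333333=-0.0043; V=1.792000+-0.012800+-0.004267=1.7749
k=8 src: inc=-0.004267, refl=-0.004267·-0.600000=0.0026; V=1.779200+-0.004267+0.002560=1.7775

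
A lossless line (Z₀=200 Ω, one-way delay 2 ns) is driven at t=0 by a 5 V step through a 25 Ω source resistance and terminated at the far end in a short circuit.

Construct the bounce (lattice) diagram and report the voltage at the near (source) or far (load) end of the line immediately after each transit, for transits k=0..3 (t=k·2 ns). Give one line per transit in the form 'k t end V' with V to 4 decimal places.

Γ_L=-1.000000, Γ_S=-0.777778; launch V₁=5·200/225=4.444444
k=0 src: V=4.4444
k=1 load: inc=4.444444, refl=4.444444·-1.000000=-4.4444; V=0.000000+4.444444+-4.444444=0.0000
k=2 src: inc=-4.444444, refl=-4.444444·-0.777778=3.4568; V=4.444444+-4.444444+3.456790=3.4568
k=3 load: inc=3.456790, refl=3.456790·-1.000000=-3.4568; V=0.000000+3.456790+-3.456790=0.0000

0 0 source 4.4444
1 2 load 0.0000
2 4 source 3.4568
3 6 load 0.0000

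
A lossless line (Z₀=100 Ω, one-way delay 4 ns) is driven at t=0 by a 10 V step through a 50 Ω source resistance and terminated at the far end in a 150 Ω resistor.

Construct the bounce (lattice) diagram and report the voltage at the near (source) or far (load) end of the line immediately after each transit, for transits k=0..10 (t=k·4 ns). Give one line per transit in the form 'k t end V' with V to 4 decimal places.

0 0 source 6.6667
1 4 load 8.0000
2 8 source 7.5556
3 12 load 7.4667
4 16 source 7.4963
5 20 load 7.5022
6 24 source 7.5002
7 28 load 7.4999
8 32 source 7.5000
9 36 load 7.5000
10 40 source 7.5000

Γ_L=0.200000, Γ_S=-0.333333; launch V₁=10·100/150=6.666667
k=0 src: V=6.6667
k=1 load: inc=6.666667, refl=6.666667·0.200000=1.3333; V=0.000000+6.666667+1.333333=8.0000
k=2 src: inc=1.333333, refl=1.333333·-0.333333=-0.4444; V=6.666667+1.333333+-0.444444=7.5556
k=3 load: inc=-0.444444, refl=-0.444444·0.200000=-0.0889; V=8.000000+-0.444444+-0.088889=7.4667
k=4 src: inc=-0.088889, refl=-0.088889·-0.333333=0.0296; V=7.555556+-0.088889+0.029630=7.4963
k=5 load: inc=0.029630, refl=0.029630·0.200000=0.0059; V=7.466667+0.029630+0.005926=7.5022
k=6 src: inc=0.005926, refl=0.005926·-0.333333=-0.0020; V=7.496296+0.005926+-0.001975=7.5002
k=7 load: inc=-0.001975, refl=-0.001975·0.200000=-0.0004; V=7.502222+-0.001975+-0.000395=7.4999
k=8 src: inc=-0.000395, refl=-0.000395·-0.333333=0.0001; V=7.500247+-0.000395+0.000132=7.5000
k=9 load: inc=0.000132, refl=0.000132·0.200000=0.0000; V=7.499852+0.000132+0.000026=7.5000
k=10 src: inc=0.000026, refl=0.000026·-0.333333=-0.0000; V=7.499984+0.000026+-0.000009=7.5000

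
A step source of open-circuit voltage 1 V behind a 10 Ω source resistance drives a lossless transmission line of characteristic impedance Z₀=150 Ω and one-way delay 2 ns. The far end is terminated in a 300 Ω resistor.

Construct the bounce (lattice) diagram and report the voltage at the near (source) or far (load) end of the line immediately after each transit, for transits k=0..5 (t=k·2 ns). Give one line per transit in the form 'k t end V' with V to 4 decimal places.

Γ_L=0.333333, Γ_S=-0.875000; launch V₁=1·150/160=0.937500
k=0 src: V=0.9375
k=1 load: inc=0.937500, refl=0.937500·0.333333=0.3125; V=0.000000+0.937500+0.312500=1.2500
k=2 src: inc=0.312500, refl=0.312500·-0.875000=-0.2734; V=0.937500+0.312500+-0.273438=0.9766
k=3 load: inc=-0.273438, refl=-0.273438·0.333333=-0.0911; V=1.250000+-0.273438+-0.091146=0.8854
k=4 src: inc=-0.091146, refl=-0.091146·-0.875000=0.0798; V=0.976562+-0.091146+0.079753=0.9652
k=5 load: inc=0.079753, refl=0.079753·0.333333=0.0266; V=0.885417+0.079753+0.026584=0.9918

0 0 source 0.9375
1 2 load 1.2500
2 4 source 0.9766
3 6 load 0.8854
4 8 source 0.9652
5 10 load 0.9918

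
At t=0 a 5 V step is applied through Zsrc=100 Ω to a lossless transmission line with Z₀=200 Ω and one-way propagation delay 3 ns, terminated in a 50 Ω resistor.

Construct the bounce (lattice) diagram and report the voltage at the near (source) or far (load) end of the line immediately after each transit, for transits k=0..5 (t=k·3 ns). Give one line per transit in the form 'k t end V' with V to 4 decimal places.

0 0 source 3.3333
1 3 load 1.3333
2 6 source 2.0000
3 9 load 1.6000
4 12 source 1.7333
5 15 load 1.6533

Γ_L=-0.600000, Γ_S=-0.333333; launch V₁=5·200/300=3.333333
k=0 src: V=3.3333
k=1 load: inc=3.333333, refl=3.333333·-0.600000=-2.0000; V=0.000000+3.333333+-2.000000=1.3333
k=2 src: inc=-2.000000, refl=-2.000000·-0.333333=0.6667; V=3.333333+-2.000000+0.666667=2.0000
k=3 load: inc=0.666667, refl=0.666667·-0.600000=-0.4000; V=1.333333+0.666667+-0.400000=1.6000
k=4 src: inc=-0.400000, refl=-0.400000·-0.333333=0.1333; V=2.000000+-0.400000+0.133333=1.7333
k=5 load: inc=0.133333, refl=0.133333·-0.600000=-0.0800; V=1.600000+0.133333+-0.080000=1.6533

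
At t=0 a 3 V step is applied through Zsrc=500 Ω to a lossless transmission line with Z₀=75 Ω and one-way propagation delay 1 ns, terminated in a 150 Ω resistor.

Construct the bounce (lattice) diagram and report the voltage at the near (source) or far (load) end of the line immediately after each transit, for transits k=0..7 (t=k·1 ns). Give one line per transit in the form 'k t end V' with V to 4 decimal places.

Γ_L=0.333333, Γ_S=0.739130; launch V₁=3·75/575=0.391304
k=0 src: V=0.3913
k=1 load: inc=0.391304, refl=0.391304·0.333333=0.1304; V=0.000000+0.391304+0.130435=0.5217
k=2 src: inc=0.130435, refl=0.130435·0.739130=0.0964; V=0.391304+0.130435+0.096408=0.6181
k=3 load: inc=0.096408, refl=0.096408·0.333333=0.0321; V=0.521739+0.096408+0.032136=0.6503
k=4 src: inc=0.032136, refl=0.032136·0.739130=0.0238; V=0.618147+0.032136+0.023753=0.6740
k=5 load: inc=0.023753, refl=0.023753·0.333333=0.0079; V=0.650284+0.023753+0.007918=0.6820
k=6 src: inc=0.007918, refl=0.007918·0.739130=0.0059; V=0.674036+0.007918+0.005852=0.6878
k=7 load: inc=0.005852, refl=0.005852·0.333333=0.0020; V=0.681954+0.005852+0.001951=0.6898

0 0 source 0.3913
1 1 load 0.5217
2 2 source 0.6181
3 3 load 0.6503
4 4 source 0.6740
5 5 load 0.6820
6 6 source 0.6878
7 7 load 0.6898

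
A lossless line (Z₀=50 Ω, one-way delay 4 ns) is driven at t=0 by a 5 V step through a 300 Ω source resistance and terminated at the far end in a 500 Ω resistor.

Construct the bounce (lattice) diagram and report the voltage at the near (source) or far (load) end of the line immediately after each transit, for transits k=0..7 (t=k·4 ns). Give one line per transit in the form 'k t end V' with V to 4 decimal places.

0 0 source 0.7143
1 4 load 1.2987
2 8 source 1.7161
3 12 load 2.0577
4 16 source 2.3016
5 20 load 2.5012
6 24 source 2.6438
7 28 load 2.7605

Γ_L=0.818182, Γ_S=0.714286; launch V₁=5·50/350=0.714286
k=0 src: V=0.7143
k=1 load: inc=0.714286, refl=0.714286·0.818182=0.5844; V=0.000000+0.714286+0.584416=1.2987
k=2 src: inc=0.584416, refl=0.584416·0.714286=0.4174; V=0.714286+0.584416+0.417440=1.7161
k=3 load: inc=0.417440, refl=0.417440·0.818182=0.3415; V=1.298701+0.417440+0.341542=2.0577
k=4 src: inc=0.341542, refl=0.341542·0.714286=0.2440; V=1.716141+0.341542+0.243958=2.3016
k=5 load: inc=0.243958, refl=0.243958·0.818182=0.1996; V=2.057683+0.243958+0.199602=2.5012
k=6 src: inc=0.199602, refl=0.199602·0.714286=0.1426; V=2.301641+0.199602+0.142573=2.6438
k=7 load: inc=0.142573, refl=0.142573·0.818182=0.1167; V=2.501243+0.142573+0.116651=2.7605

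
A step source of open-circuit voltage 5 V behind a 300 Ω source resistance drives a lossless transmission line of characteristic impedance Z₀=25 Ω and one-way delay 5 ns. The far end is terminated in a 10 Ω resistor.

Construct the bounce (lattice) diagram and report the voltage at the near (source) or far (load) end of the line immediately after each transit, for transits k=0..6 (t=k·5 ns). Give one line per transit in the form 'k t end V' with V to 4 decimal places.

Γ_L=-0.428571, Γ_S=0.846154; launch V₁=5·25/325=0.384615
k=0 src: V=0.3846
k=1 load: inc=0.384615, refl=0.384615·-0.428571=-0.1648; V=0.000000+0.384615+-0.164835=0.2198
k=2 src: inc=-0.164835, refl=-0.164835·0.846154=-0.1395; V=0.384615+-0.164835+-0.139476=0.0803
k=3 load: inc=-0.139476, refl=-0.139476·-0.428571=0.0598; V=0.219780+-0.139476+0.059775=0.1401
k=4 src: inc=0.059775, refl=0.059775·0.846154=0.0506; V=0.080304+0.059775+0.050579=0.1907
k=5 load: inc=0.050579, refl=0.050579·-0.428571=-0.0217; V=0.140080+0.050579+-0.021677=0.1690
k=6 src: inc=-0.021677, refl=-0.021677·0.846154=-0.0183; V=0.190659+-0.021677+-0.018342=0.1506

0 0 source 0.3846
1 5 load 0.2198
2 10 source 0.0803
3 15 load 0.1401
4 20 source 0.1907
5 25 load 0.1690
6 30 source 0.1506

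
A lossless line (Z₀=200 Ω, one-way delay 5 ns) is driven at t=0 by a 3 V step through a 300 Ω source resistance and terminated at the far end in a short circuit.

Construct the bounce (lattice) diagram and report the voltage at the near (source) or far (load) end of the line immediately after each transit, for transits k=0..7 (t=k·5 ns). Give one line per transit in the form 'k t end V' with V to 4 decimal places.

Γ_L=-1.000000, Γ_S=0.200000; launch V₁=3·200/500=1.200000
k=0 src: V=1.2000
k=1 load: inc=1.200000, refl=1.200000·-1.000000=-1.2000; V=0.000000+1.200000+-1.200000=0.0000
k=2 src: inc=-1.200000, refl=-1.200000·0.200000=-0.2400; V=1.200000+-1.200000+-0.240000=-0.2400
k=3 load: inc=-0.240000, refl=-0.240000·-1.000000=0.2400; V=0.000000+-0.240000+0.240000=0.0000
k=4 src: inc=0.240000, refl=0.240000·0.200000=0.0480; V=-0.240000+0.240000+0.048000=0.0480
k=5 load: inc=0.048000, refl=0.048000·-1.000000=-0.0480; V=0.000000+0.048000+-0.048000=0.0000
k=6 src: inc=-0.048000, refl=-0.048000·0.200000=-0.0096; V=0.048000+-0.048000+-0.009600=-0.0096
k=7 load: inc=-0.009600, refl=-0.009600·-1.000000=0.0096; V=0.000000+-0.009600+0.009600=0.0000

0 0 source 1.2000
1 5 load 0.0000
2 10 source -0.2400
3 15 load 0.0000
4 20 source 0.0480
5 25 load 0.0000
6 30 source -0.0096
7 35 load 0.0000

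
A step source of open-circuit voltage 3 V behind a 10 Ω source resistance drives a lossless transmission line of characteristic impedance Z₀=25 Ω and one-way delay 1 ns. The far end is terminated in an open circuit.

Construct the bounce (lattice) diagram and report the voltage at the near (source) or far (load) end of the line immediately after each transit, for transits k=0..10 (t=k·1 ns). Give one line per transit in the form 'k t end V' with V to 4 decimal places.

0 0 source 2.1429
1 1 load 4.2857
2 2 source 3.3673
3 3 load 2.4490
4 4 source 2.8426
5 5 load 3.2362
6 6 source 3.0675
7 7 load 2.8988
8 8 source 2.9711
9 9 load 3.0434
10 10 source 3.0124

Γ_L=1.000000, Γ_S=-0.428571; launch V₁=3·25/35=2.142857
k=0 src: V=2.1429
k=1 load: inc=2.142857, refl=2.142857·1.000000=2.1429; V=0.000000+2.142857+2.142857=4.2857
k=2 src: inc=2.142857, refl=2.142857·-0.428571=-0.9184; V=2.142857+2.142857+-0.918367=3.3673
k=3 load: inc=-0.918367, refl=-0.918367·1.000000=-0.9184; V=4.285714+-0.918367+-0.918367=2.4490
k=4 src: inc=-0.918367, refl=-0.918367·-0.428571=0.3936; V=3.367347+-0.918367+0.393586=2.8426
k=5 load: inc=0.393586, refl=0.393586·1.000000=0.3936; V=2.448980+0.393586+0.393586=3.2362
k=6 src: inc=0.393586, refl=0.393586·-0.428571=-0.1687; V=2.842566+0.393586+-0.168680=3.0675
k=7 load: inc=-0.168680, refl=-0.168680·1.000000=-0.1687; V=3.236152+-0.168680+-0.168680=2.8988
k=8 src: inc=-0.168680, refl=-0.168680·-0.428571=0.0723; V=3.067472+-0.168680+0.072291=2.9711
k=9 load: inc=0.072291, refl=0.072291·1.000000=0.0723; V=2.898792+0.072291+0.072291=3.0434
k=10 src: inc=0.072291, refl=0.072291·-0.428571=-0.0310; V=2.971083+0.072291+-0.030982=3.0124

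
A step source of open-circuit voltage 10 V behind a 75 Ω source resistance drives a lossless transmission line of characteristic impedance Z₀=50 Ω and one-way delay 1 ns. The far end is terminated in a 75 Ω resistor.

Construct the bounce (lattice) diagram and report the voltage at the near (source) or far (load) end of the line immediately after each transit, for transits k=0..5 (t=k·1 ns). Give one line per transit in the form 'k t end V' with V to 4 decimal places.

0 0 source 4.0000
1 1 load 4.8000
2 2 source 4.9600
3 3 load 4.9920
4 4 source 4.9984
5 5 load 4.9997

Γ_L=0.200000, Γ_S=0.200000; launch V₁=10·50/125=4.000000
k=0 src: V=4.0000
k=1 load: inc=4.000000, refl=4.000000·0.200000=0.8000; V=0.000000+4.000000+0.800000=4.8000
k=2 src: inc=0.800000, refl=0.800000·0.200000=0.1600; V=4.000000+0.800000+0.160000=4.9600
k=3 load: inc=0.160000, refl=0.160000·0.200000=0.0320; V=4.800000+0.160000+0.032000=4.9920
k=4 src: inc=0.032000, refl=0.032000·0.200000=0.0064; V=4.960000+0.032000+0.006400=4.9984
k=5 load: inc=0.006400, refl=0.006400·0.200000=0.0013; V=4.992000+0.006400+0.001280=4.9997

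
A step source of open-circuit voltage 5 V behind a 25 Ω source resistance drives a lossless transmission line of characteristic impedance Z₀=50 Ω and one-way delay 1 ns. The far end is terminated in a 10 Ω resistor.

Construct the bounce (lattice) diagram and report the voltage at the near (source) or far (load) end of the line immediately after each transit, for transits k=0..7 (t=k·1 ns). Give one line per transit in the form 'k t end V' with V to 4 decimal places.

0 0 source 3.3333
1 1 load 1.1111
2 2 source 1.8519
3 3 load 1.3580
4 4 source 1.5226
5 5 load 1.4129
6 6 source 1.4495
7 7 load 1.4251

Γ_L=-0.666667, Γ_S=-0.333333; launch V₁=5·50/75=3.333333
k=0 src: V=3.3333
k=1 load: inc=3.333333, refl=3.333333·-0.666667=-2.2222; V=0.000000+3.333333+-2.222222=1.1111
k=2 src: inc=-2.222222, refl=-2.222222·-0.333333=0.7407; V=3.333333+-2.222222+0.740741=1.8519
k=3 load: inc=0.740741, refl=0.740741·-0.666667=-0.4938; V=1.111111+0.740741+-0.493827=1.3580
k=4 src: inc=-0.493827, refl=-0.493827·-0.333333=0.1646; V=1.851852+-0.493827+0.164609=1.5226
k=5 load: inc=0.164609, refl=0.164609·-0.666667=-0.1097; V=1.358025+0.164609+-0.109739=1.4129
k=6 src: inc=-0.109739, refl=-0.109739·-0.333333=0.0366; V=1.522634+-0.109739+0.036580=1.4495
k=7 load: inc=0.036580, refl=0.036580·-0.666667=-0.0244; V=1.412894+0.036580+-0.024387=1.4251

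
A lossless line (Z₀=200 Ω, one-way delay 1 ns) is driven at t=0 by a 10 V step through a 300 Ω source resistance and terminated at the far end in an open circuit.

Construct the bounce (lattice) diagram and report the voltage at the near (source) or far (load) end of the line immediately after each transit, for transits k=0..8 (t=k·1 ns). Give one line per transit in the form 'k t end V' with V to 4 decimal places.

0 0 source 4.0000
1 1 load 8.0000
2 2 source 8.8000
3 3 load 9.6000
4 4 source 9.7600
5 5 load 9.9200
6 6 source 9.9520
7 7 load 9.9840
8 8 source 9.9904

Γ_L=1.000000, Γ_S=0.200000; launch V₁=10·200/500=4.000000
k=0 src: V=4.0000
k=1 load: inc=4.000000, refl=4.000000·1.000000=4.0000; V=0.000000+4.000000+4.000000=8.0000
k=2 src: inc=4.000000, refl=4.000000·0.200000=0.8000; V=4.000000+4.000000+0.800000=8.8000
k=3 load: inc=0.800000, refl=0.800000·1.000000=0.8000; V=8.000000+0.800000+0.800000=9.6000
k=4 src: inc=0.800000, refl=0.800000·0.200000=0.1600; V=8.800000+0.800000+0.160000=9.7600
k=5 load: inc=0.160000, refl=0.160000·1.000000=0.1600; V=9.600000+0.160000+0.160000=9.9200
k=6 src: inc=0.160000, refl=0.160000·0.200000=0.0320; V=9.760000+0.160000+0.032000=9.9520
k=7 load: inc=0.032000, refl=0.032000·1.000000=0.0320; V=9.920000+0.032000+0.032000=9.9840
k=8 src: inc=0.032000, refl=0.032000·0.200000=0.0064; V=9.952000+0.032000+0.006400=9.9904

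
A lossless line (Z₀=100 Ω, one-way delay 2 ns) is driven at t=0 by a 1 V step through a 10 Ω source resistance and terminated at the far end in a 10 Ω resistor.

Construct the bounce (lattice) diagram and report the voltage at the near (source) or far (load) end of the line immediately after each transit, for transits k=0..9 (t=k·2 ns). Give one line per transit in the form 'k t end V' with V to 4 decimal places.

Γ_L=-0.818182, Γ_S=-0.818182; launch V₁=1·100/110=0.909091
k=0 src: V=0.9091
k=1 load: inc=0.909091, refl=0.909091·-0.818182=-0.7438; V=0.000000+0.909091+-0.743802=0.1653
k=2 src: inc=-0.743802, refl=-0.743802·-0.818182=0.6086; V=0.909091+-0.743802+0.608565=0.7739
k=3 load: inc=0.608565, refl=0.608565·-0.818182=-0.4979; V=0.165289+0.608565+-0.497917=0.2759
k=4 src: inc=-0.497917, refl=-0.497917·-0.818182=0.4074; V=0.773854+-0.497917+0.407386=0.6833
k=5 load: inc=0.407386, refl=0.407386·-0.818182=-0.3333; V=0.275937+0.407386+-0.333316=0.3500
k=6 src: inc=-0.333316, refl=-0.333316·-0.818182=0.2727; V=0.683324+-0.333316+0.272713=0.6227
k=7 load: inc=0.272713, refl=0.272713·-0.818182=-0.2231; V=0.350008+0.272713+-0.223129=0.3996
k=8 src: inc=-0.223129, refl=-0.223129·-0.818182=0.1826; V=0.622721+-0.223129+0.182560=0.5822
k=9 load: inc=0.182560, refl=0.182560·-0.818182=-0.1494; V=0.399592+0.182560+-0.149367=0.4328

0 0 source 0.9091
1 2 load 0.1653
2 4 source 0.7739
3 6 load 0.2759
4 8 source 0.6833
5 10 load 0.3500
6 12 source 0.6227
7 14 load 0.3996
8 16 source 0.5822
9 18 load 0.4328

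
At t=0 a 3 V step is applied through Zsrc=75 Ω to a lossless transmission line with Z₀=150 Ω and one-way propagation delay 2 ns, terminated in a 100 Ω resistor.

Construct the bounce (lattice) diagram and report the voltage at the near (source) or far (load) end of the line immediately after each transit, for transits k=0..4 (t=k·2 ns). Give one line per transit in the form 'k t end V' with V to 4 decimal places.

0 0 source 2.0000
1 2 load 1.6000
2 4 source 1.7333
3 6 load 1.7067
4 8 source 1.7156

Γ_L=-0.200000, Γ_S=-0.333333; launch V₁=3·150/225=2.000000
k=0 src: V=2.0000
k=1 load: inc=2.000000, refl=2.000000·-0.200000=-0.4000; V=0.000000+2.000000+-0.400000=1.6000
k=2 src: inc=-0.400000, refl=-0.400000·-0.333333=0.1333; V=2.000000+-0.400000+0.133333=1.7333
k=3 load: inc=0.133333, refl=0.133333·-0.200000=-0.0267; V=1.600000+0.133333+-0.026667=1.7067
k=4 src: inc=-0.026667, refl=-0.026667·-0.333333=0.0089; V=1.733333+-0.026667+0.008889=1.7156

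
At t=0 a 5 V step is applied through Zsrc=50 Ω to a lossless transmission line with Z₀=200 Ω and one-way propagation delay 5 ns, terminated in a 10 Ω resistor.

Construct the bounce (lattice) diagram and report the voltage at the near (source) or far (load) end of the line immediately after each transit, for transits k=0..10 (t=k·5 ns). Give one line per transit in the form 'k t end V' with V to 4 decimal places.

Γ_L=-0.904762, Γ_S=-0.600000; launch V₁=5·200/250=4.000000
k=0 src: V=4.0000
k=1 load: inc=4.000000, refl=4.000000·-0.904762=-3.6190; V=0.000000+4.000000+-3.619048=0.3810
k=2 src: inc=-3.619048, refl=-3.619048·-0.600000=2.1714; V=4.000000+-3.619048+2.171429=2.5524
k=3 load: inc=2.171429, refl=2.171429·-0.904762=-1.9646; V=0.380952+2.171429+-1.964626=0.5878
k=4 src: inc=-1.964626, refl=-1.964626·-0.600000=1.1788; V=2.552381+-1.964626+1.178776=1.7665
k=5 load: inc=1.178776, refl=1.178776·-0.904762=-1.0665; V=0.587755+1.178776+-1.066511=0.7000
k=6 src: inc=-1.066511, refl=-1.066511·-0.600000=0.6399; V=1.766531+-1.066511+0.639907=1.3399
k=7 load: inc=0.639907, refl=0.639907·-0.904762=-0.5790; V=0.700019+0.639907+-0.578963=0.7610
k=8 src: inc=-0.578963, refl=-0.578963·-0.600000=0.3474; V=1.339926+-0.578963+0.347378=1.1083
k=9 load: inc=0.347378, refl=0.347378·-0.904762=-0.3143; V=0.760963+0.347378+-0.314294=0.7940
k=10 src: inc=-0.314294, refl=-0.314294·-0.600000=0.1886; V=1.108341+-0.314294+0.188577=0.9826

0 0 source 4.0000
1 5 load 0.3810
2 10 source 2.5524
3 15 load 0.5878
4 20 source 1.7665
5 25 load 0.7000
6 30 source 1.3399
7 35 load 0.7610
8 40 source 1.1083
9 45 load 0.7940
10 50 source 0.9826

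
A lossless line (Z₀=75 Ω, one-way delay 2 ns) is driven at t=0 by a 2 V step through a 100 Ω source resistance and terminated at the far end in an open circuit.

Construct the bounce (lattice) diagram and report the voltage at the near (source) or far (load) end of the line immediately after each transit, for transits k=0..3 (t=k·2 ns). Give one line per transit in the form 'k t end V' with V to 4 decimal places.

Γ_L=1.000000, Γ_S=0.142857; launch V₁=2·75/175=0.857143
k=0 src: V=0.8571
k=1 load: inc=0.857143, refl=0.857143·1.000000=0.8571; V=0.000000+0.857143+0.857143=1.7143
k=2 src: inc=0.857143, refl=0.857143·0.142857=0.1224; V=0.857143+0.857143+0.122449=1.8367
k=3 load: inc=0.122449, refl=0.122449·1.000000=0.1224; V=1.714286+0.122449+0.122449=1.9592

0 0 source 0.8571
1 2 load 1.7143
2 4 source 1.8367
3 6 load 1.9592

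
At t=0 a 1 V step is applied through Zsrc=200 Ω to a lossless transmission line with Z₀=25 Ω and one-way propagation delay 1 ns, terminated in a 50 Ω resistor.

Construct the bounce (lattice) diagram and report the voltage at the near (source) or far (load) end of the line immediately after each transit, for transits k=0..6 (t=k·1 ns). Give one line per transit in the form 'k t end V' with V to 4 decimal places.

0 0 source 0.1111
1 1 load 0.1481
2 2 source 0.1770
3 3 load 0.1866
4 4 source 0.1940
5 5 load 0.1965
6 6 source 0.1985

Γ_L=0.333333, Γ_S=0.777778; launch V₁=1·25/225=0.111111
k=0 src: V=0.1111
k=1 load: inc=0.111111, refl=0.111111·0.333333=0.0370; V=0.000000+0.111111+0.037037=0.1481
k=2 src: inc=0.037037, refl=0.037037·0.777778=0.0288; V=0.111111+0.037037+0.028807=0.1770
k=3 load: inc=0.028807, refl=0.028807·0.333333=0.0096; V=0.148148+0.028807+0.009602=0.1866
k=4 src: inc=0.009602, refl=0.009602·0.777778=0.0075; V=0.176955+0.009602+0.007468=0.1940
k=5 load: inc=0.007468, refl=0.007468·0.333333=0.0025; V=0.186557+0.007468+0.002489=0.1965
k=6 src: inc=0.002489, refl=0.002489·0.777778=0.0019; V=0.194025+0.002489+0.001936=0.1985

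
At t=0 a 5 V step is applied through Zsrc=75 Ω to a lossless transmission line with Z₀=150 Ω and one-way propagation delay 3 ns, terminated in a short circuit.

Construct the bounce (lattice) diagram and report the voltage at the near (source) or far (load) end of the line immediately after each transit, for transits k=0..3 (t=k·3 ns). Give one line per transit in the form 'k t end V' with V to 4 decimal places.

Γ_L=-1.000000, Γ_S=-0.333333; launch V₁=5·150/225=3.333333
k=0 src: V=3.3333
k=1 load: inc=3.333333, refl=3.333333·-1.000000=-3.3333; V=0.000000+3.333333+-3.333333=0.0000
k=2 src: inc=-3.333333, refl=-3.333333·-0.333333=1.1111; V=3.333333+-3.333333+1.111111=1.1111
k=3 load: inc=1.111111, refl=1.111111·-1.000000=-1.1111; V=0.000000+1.111111+-1.111111=0.0000

0 0 source 3.3333
1 3 load 0.0000
2 6 source 1.1111
3 9 load 0.0000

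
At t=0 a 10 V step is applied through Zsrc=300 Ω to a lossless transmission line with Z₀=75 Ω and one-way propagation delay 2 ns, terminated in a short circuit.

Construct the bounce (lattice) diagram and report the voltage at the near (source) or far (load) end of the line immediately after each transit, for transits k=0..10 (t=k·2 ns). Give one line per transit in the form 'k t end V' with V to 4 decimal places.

0 0 source 2.0000
1 2 load 0.0000
2 4 source -1.2000
3 6 load 0.0000
4 8 source 0.7200
5 10 load 0.0000
6 12 source -0.4320
7 14 load 0.0000
8 16 source 0.2592
9 18 load 0.0000
10 20 source -0.1555

Γ_L=-1.000000, Γ_S=0.600000; launch V₁=10·75/375=2.000000
k=0 src: V=2.0000
k=1 load: inc=2.000000, refl=2.000000·-1.000000=-2.0000; V=0.000000+2.000000+-2.000000=0.0000
k=2 src: inc=-2.000000, refl=-2.000000·0.600000=-1.2000; V=2.000000+-2.000000+-1.200000=-1.2000
k=3 load: inc=-1.200000, refl=-1.200000·-1.000000=1.2000; V=0.000000+-1.200000+1.200000=0.0000
k=4 src: inc=1.200000, refl=1.200000·0.600000=0.7200; V=-1.200000+1.200000+0.720000=0.7200
k=5 load: inc=0.720000, refl=0.720000·-1.000000=-0.7200; V=0.000000+0.720000+-0.720000=0.0000
k=6 src: inc=-0.720000, refl=-0.720000·0.600000=-0.4320; V=0.720000+-0.720000+-0.432000=-0.4320
k=7 load: inc=-0.432000, refl=-0.432000·-1.000000=0.4320; V=0.000000+-0.432000+0.432000=0.0000
k=8 src: inc=0.432000, refl=0.432000·0.600000=0.2592; V=-0.432000+0.432000+0.259200=0.2592
k=9 load: inc=0.259200, refl=0.259200·-1.000000=-0.2592; V=0.000000+0.259200+-0.259200=0.0000
k=10 src: inc=-0.259200, refl=-0.259200·0.600000=-0.1555; V=0.259200+-0.259200+-0.155520=-0.1555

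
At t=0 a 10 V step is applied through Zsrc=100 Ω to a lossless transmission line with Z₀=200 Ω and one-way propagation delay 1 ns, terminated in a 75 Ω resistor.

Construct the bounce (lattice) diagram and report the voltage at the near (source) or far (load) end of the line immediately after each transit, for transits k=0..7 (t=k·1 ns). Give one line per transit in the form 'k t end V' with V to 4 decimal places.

0 0 source 6.6667
1 1 load 3.6364
2 2 source 4.6465
3 3 load 4.1873
4 4 source 4.3404
5 5 load 4.2708
6 6 source 4.2940
7 7 load 4.2835

Γ_L=-0.454545, Γ_S=-0.333333; launch V₁=10·200/300=6.666667
k=0 src: V=6.6667
k=1 load: inc=6.666667, refl=6.666667·-0.454545=-3.0303; V=0.000000+6.666667+-3.030303=3.6364
k=2 src: inc=-3.030303, refl=-3.030303·-0.333333=1.0101; V=6.666667+-3.030303+1.010101=4.6465
k=3 load: inc=1.010101, refl=1.010101·-0.454545=-0.4591; V=3.636364+1.010101+-0.459137=4.1873
k=4 src: inc=-0.459137, refl=-0.459137·-0.333333=0.1530; V=4.646465+-0.459137+0.153046=4.3404
k=5 load: inc=0.153046, refl=0.153046·-0.454545=-0.0696; V=4.187328+0.153046+-0.069566=4.2708
k=6 src: inc=-0.069566, refl=-0.069566·-0.333333=0.0232; V=4.340373+-0.069566+0.023189=4.2940
k=7 load: inc=0.023189, refl=0.023189·-0.454545=-0.0105; V=4.270807+0.023189+-0.010540=4.2835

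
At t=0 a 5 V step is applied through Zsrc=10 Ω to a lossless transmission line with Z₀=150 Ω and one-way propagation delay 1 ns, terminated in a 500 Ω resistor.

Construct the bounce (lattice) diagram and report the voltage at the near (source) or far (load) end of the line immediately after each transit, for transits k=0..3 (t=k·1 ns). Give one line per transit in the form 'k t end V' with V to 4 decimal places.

0 0 source 4.6875
1 1 load 7.2115
2 2 source 5.0030
3 3 load 3.8138

Γ_L=0.538462, Γ_S=-0.875000; launch V₁=5·150/160=4.687500
k=0 src: V=4.6875
k=1 load: inc=4.687500, refl=4.687500·0.538462=2.5240; V=0.000000+4.687500+2.524038=7.2115
k=2 src: inc=2.524038, refl=2.524038·-0.875000=-2.2085; V=4.687500+2.524038+-2.208534=5.0030
k=3 load: inc=-2.208534, refl=-2.208534·0.538462=-1.1892; V=7.211538+-2.208534+-1.189210=3.8138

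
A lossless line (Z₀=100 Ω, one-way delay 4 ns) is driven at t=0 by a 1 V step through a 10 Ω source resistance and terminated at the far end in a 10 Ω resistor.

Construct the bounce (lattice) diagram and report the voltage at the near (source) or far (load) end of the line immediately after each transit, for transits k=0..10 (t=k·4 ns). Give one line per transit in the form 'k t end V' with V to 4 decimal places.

Γ_L=-0.818182, Γ_S=-0.818182; launch V₁=1·100/110=0.909091
k=0 src: V=0.9091
k=1 load: inc=0.909091, refl=0.909091·-0.818182=-0.7438; V=0.000000+0.909091+-0.743802=0.1653
k=2 src: inc=-0.743802, refl=-0.743802·-0.818182=0.6086; V=0.909091+-0.743802+0.608565=0.7739
k=3 load: inc=0.608565, refl=0.608565·-0.818182=-0.4979; V=0.165289+0.608565+-0.497917=0.2759
k=4 src: inc=-0.497917, refl=-0.497917·-0.818182=0.4074; V=0.773854+-0.497917+0.407386=0.6833
k=5 load: inc=0.407386, refl=0.407386·-0.818182=-0.3333; V=0.275937+0.407386+-0.333316=0.3500
k=6 src: inc=-0.333316, refl=-0.333316·-0.818182=0.2727; V=0.683324+-0.333316+0.272713=0.6227
k=7 load: inc=0.272713, refl=0.272713·-0.818182=-0.2231; V=0.350008+0.272713+-0.223129=0.3996
k=8 src: inc=-0.223129, refl=-0.223129·-0.818182=0.1826; V=0.622721+-0.223129+0.182560=0.5822
k=9 load: inc=0.182560, refl=0.182560·-0.818182=-0.1494; V=0.399592+0.182560+-0.149367=0.4328
k=10 src: inc=-0.149367, refl=-0.149367·-0.818182=0.1222; V=0.582152+-0.149367+0.122210=0.5550

0 0 source 0.9091
1 4 load 0.1653
2 8 source 0.7739
3 12 load 0.2759
4 16 source 0.6833
5 20 load 0.3500
6 24 source 0.6227
7 28 load 0.3996
8 32 source 0.5822
9 36 load 0.4328
10 40 source 0.5550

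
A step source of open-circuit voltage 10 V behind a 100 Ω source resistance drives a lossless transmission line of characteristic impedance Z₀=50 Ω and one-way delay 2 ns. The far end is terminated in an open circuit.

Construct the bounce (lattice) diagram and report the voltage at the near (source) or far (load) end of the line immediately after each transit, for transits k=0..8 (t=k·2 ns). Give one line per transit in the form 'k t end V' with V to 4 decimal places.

0 0 source 3.3333
1 2 load 6.6667
2 4 source 7.7778
3 6 load 8.8889
4 8 source 9.2593
5 10 load 9.6296
6 12 source 9.7531
7 14 load 9.8765
8 16 source 9.9177

Γ_L=1.000000, Γ_S=0.333333; launch V₁=10·50/150=3.333333
k=0 src: V=3.3333
k=1 load: inc=3.333333, refl=3.333333·1.000000=3.3333; V=0.000000+3.333333+3.333333=6.6667
k=2 src: inc=3.333333, refl=3.333333·0.333333=1.1111; V=3.333333+3.333333+1.111111=7.7778
k=3 load: inc=1.111111, refl=1.111111·1.000000=1.1111; V=6.666667+1.111111+1.111111=8.8889
k=4 src: inc=1.111111, refl=1.111111·0.333333=0.3704; V=7.777778+1.111111+0.370370=9.2593
k=5 load: inc=0.370370, refl=0.370370·1.000000=0.3704; V=8.888889+0.370370+0.370370=9.6296
k=6 src: inc=0.370370, refl=0.370370·0.333333=0.1235; V=9.259259+0.370370+0.123457=9.7531
k=7 load: inc=0.123457, refl=0.123457·1.000000=0.1235; V=9.629630+0.123457+0.123457=9.8765
k=8 src: inc=0.123457, refl=0.123457·0.333333=0.0412; V=9.753086+0.123457+0.041152=9.9177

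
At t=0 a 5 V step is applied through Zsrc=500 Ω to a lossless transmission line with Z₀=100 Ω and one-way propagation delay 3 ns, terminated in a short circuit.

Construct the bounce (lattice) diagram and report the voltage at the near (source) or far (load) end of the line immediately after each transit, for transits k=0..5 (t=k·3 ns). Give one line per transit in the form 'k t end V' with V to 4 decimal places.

0 0 source 0.8333
1 3 load 0.0000
2 6 source -0.5556
3 9 load 0.0000
4 12 source 0.3704
5 15 load 0.0000

Γ_L=-1.000000, Γ_S=0.666667; launch V₁=5·100/600=0.833333
k=0 src: V=0.8333
k=1 load: inc=0.833333, refl=0.833333·-1.000000=-0.8333; V=0.000000+0.833333+-0.833333=0.0000
k=2 src: inc=-0.833333, refl=-0.833333·0.666667=-0.5556; V=0.833333+-0.833333+-0.555556=-0.5556
k=3 load: inc=-0.555556, refl=-0.555556·-1.000000=0.5556; V=0.000000+-0.555556+0.555556=0.0000
k=4 src: inc=0.555556, refl=0.555556·0.666667=0.3704; V=-0.555556+0.555556+0.370370=0.3704
k=5 load: inc=0.370370, refl=0.370370·-1.000000=-0.3704; V=0.000000+0.370370+-0.370370=0.0000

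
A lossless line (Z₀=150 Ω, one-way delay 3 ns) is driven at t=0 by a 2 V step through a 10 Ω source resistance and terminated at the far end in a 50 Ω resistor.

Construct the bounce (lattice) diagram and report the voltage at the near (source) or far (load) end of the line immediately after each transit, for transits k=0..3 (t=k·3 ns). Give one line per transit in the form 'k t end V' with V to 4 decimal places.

Γ_L=-0.500000, Γ_S=-0.875000; launch V₁=2·150/160=1.875000
k=0 src: V=1.8750
k=1 load: inc=1.875000, refl=1.875000·-0.500000=-0.9375; V=0.000000+1.875000+-0.937500=0.9375
k=2 src: inc=-0.937500, refl=-0.937500·-0.875000=0.8203; V=1.875000+-0.937500+0.820312=1.7578
k=3 load: inc=0.820312, refl=0.820312·-0.500000=-0.4102; V=0.937500+0.820312+-0.410156=1.3477

0 0 source 1.8750
1 3 load 0.9375
2 6 source 1.7578
3 9 load 1.3477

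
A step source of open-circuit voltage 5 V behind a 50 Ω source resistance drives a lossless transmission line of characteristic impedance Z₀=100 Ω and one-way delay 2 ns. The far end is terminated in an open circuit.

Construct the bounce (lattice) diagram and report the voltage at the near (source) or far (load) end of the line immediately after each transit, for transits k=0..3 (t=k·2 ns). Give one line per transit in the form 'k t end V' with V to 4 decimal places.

0 0 source 3.3333
1 2 load 6.6667
2 4 source 5.5556
3 6 load 4.4444

Γ_L=1.000000, Γ_S=-0.333333; launch V₁=5·100/150=3.333333
k=0 src: V=3.3333
k=1 load: inc=3.333333, refl=3.333333·1.000000=3.3333; V=0.000000+3.333333+3.333333=6.6667
k=2 src: inc=3.333333, refl=3.333333·-0.333333=-1.1111; V=3.333333+3.333333+-1.111111=5.5556
k=3 load: inc=-1.111111, refl=-1.111111·1.000000=-1.1111; V=6.666667+-1.111111+-1.111111=4.4444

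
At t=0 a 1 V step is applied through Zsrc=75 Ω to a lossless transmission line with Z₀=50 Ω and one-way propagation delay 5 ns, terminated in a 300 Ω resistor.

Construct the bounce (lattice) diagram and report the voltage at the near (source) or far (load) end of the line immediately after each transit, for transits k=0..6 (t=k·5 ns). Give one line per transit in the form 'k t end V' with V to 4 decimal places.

Γ_L=0.714286, Γ_S=0.200000; launch V₁=1·50/125=0.400000
k=0 src: V=0.4000
k=1 load: inc=0.400000, refl=0.400000·0.714286=0.2857; V=0.000000+0.400000+0.285714=0.6857
k=2 src: inc=0.285714, refl=0.285714·0.200000=0.0571; V=0.400000+0.285714+0.057143=0.7429
k=3 load: inc=0.057143, refl=0.057143·0.714286=0.0408; V=0.685714+0.057143+0.040816=0.7837
k=4 src: inc=0.040816, refl=0.040816·0.200000=0.0082; V=0.742857+0.040816+0.008163=0.7918
k=5 load: inc=0.008163, refl=0.008163·0.714286=0.0058; V=0.783673+0.008163+0.005831=0.7977
k=6 src: inc=0.005831, refl=0.005831·0.200000=0.0012; V=0.791837+0.005831+0.001166=0.7988

0 0 source 0.4000
1 5 load 0.6857
2 10 source 0.7429
3 15 load 0.7837
4 20 source 0.7918
5 25 load 0.7977
6 30 source 0.7988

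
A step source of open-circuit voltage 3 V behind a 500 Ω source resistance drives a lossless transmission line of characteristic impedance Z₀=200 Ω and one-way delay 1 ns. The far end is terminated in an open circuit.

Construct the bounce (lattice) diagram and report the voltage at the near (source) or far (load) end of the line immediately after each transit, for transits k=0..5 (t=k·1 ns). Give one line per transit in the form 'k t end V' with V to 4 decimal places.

0 0 source 0.8571
1 1 load 1.7143
2 2 source 2.0816
3 3 load 2.4490
4 4 source 2.6064
5 5 load 2.7638

Γ_L=1.000000, Γ_S=0.428571; launch V₁=3·200/700=0.857143
k=0 src: V=0.8571
k=1 load: inc=0.857143, refl=0.857143·1.000000=0.8571; V=0.000000+0.857143+0.857143=1.7143
k=2 src: inc=0.857143, refl=0.857143·0.428571=0.3673; V=0.857143+0.857143+0.367347=2.0816
k=3 load: inc=0.367347, refl=0.367347·1.000000=0.3673; V=1.714286+0.367347+0.367347=2.4490
k=4 src: inc=0.367347, refl=0.367347·0.428571=0.1574; V=2.081633+0.367347+0.157434=2.6064
k=5 load: inc=0.157434, refl=0.157434·1.000000=0.1574; V=2.448980+0.157434+0.157434=2.7638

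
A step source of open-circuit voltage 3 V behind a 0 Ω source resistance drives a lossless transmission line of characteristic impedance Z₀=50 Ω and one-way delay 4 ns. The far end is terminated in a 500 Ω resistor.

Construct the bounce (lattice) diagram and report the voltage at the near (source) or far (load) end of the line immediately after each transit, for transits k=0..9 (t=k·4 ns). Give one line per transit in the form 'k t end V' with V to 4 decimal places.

Γ_L=0.818182, Γ_S=-1.000000; launch V₁=3·50/50=3.000000
k=0 src: V=3.0000
k=1 load: inc=3.000000, refl=3.000000·0.818182=2.4545; V=0.000000+3.000000+2.454545=5.4545
k=2 src: inc=2.454545, refl=2.454545·-1.000000=-2.4545; V=3.000000+2.454545+-2.454545=3.0000
k=3 load: inc=-2.454545, refl=-2.454545·0.818182=-2.0083; V=5.454545+-2.454545+-2.008264=0.9917
k=4 src: inc=-2.008264, refl=-2.008264·-1.000000=2.0083; V=3.000000+-2.008264+2.008264=3.0000
k=5 load: inc=2.008264, refl=2.008264·0.818182=1.6431; V=0.991736+2.008264+1.643125=4.6431
k=6 src: inc=1.643125, refl=1.643125·-1.000000=-1.6431; V=3.000000+1.643125+-1.643125=3.0000
k=7 load: inc=-1.643125, refl=-1.643125·0.818182=-1.3444; V=4.643125+-1.643125+-1.344375=1.6556
k=8 src: inc=-1.344375, refl=-1.344375·-1.000000=1.3444; V=3.000000+-1.344375+1.344375=3.0000
k=9 load: inc=1.344375, refl=1.344375·0.818182=1.0999; V=1.655625+1.344375+1.099943=4.0999

0 0 source 3.0000
1 4 load 5.4545
2 8 source 3.0000
3 12 load 0.9917
4 16 source 3.0000
5 20 load 4.6431
6 24 source 3.0000
7 28 load 1.6556
8 32 source 3.0000
9 36 load 4.0999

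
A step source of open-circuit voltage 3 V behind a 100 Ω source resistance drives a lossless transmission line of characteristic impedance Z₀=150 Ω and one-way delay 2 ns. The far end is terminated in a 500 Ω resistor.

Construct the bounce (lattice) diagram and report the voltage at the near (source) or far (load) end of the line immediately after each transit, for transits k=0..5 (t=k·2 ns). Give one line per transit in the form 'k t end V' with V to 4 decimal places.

0 0 source 1.8000
1 2 load 2.7692
2 4 source 2.5754
3 6 load 2.4710
4 8 source 2.4919
5 10 load 2.5031

Γ_L=0.538462, Γ_S=-0.200000; launch V₁=3·150/250=1.800000
k=0 src: V=1.8000
k=1 load: inc=1.800000, refl=1.800000·0.538462=0.9692; V=0.000000+1.800000+0.969231=2.7692
k=2 src: inc=0.969231, refl=0.969231·-0.200000=-0.1938; V=1.800000+0.969231+-0.193846=2.5754
k=3 load: inc=-0.193846, refl=-0.193846·0.538462=-0.1044; V=2.769231+-0.193846+-0.104379=2.4710
k=4 src: inc=-0.104379, refl=-0.104379·-0.200000=0.0209; V=2.575385+-0.104379+0.020876=2.4919
k=5 load: inc=0.020876, refl=0.020876·0.538462=0.0112; V=2.471006+0.020876+0.011241=2.5031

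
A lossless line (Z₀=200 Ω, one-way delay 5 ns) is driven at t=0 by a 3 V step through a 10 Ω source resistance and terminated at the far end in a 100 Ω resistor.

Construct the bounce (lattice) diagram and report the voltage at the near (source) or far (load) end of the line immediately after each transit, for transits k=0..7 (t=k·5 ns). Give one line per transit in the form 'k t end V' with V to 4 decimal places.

0 0 source 2.8571
1 5 load 1.9048
2 10 source 2.7664
3 15 load 2.4792
4 20 source 2.7391
5 25 load 2.6525
6 30 source 2.7308
7 35 load 2.7047

Γ_L=-0.333333, Γ_S=-0.904762; launch V₁=3·200/210=2.857143
k=0 src: V=2.8571
k=1 load: inc=2.857143, refl=2.857143·-0.333333=-0.9524; V=0.000000+2.857143+-0.952381=1.9048
k=2 src: inc=-0.952381, refl=-0.952381·-0.904762=0.8617; V=2.857143+-0.952381+0.861678=2.7664
k=3 load: inc=0.861678, refl=0.861678·-0.333333=-0.2872; V=1.904762+0.861678+-0.287226=2.4792
k=4 src: inc=-0.287226, refl=-0.287226·-0.904762=0.2599; V=2.766440+-0.287226+0.259871=2.7391
k=5 load: inc=0.259871, refl=0.259871·-0.333333=-0.0866; V=2.479214+0.259871+-0.086624=2.6525
k=6 src: inc=-0.086624, refl=-0.086624·-0.904762=0.0784; V=2.739085+-0.086624+0.078374=2.7308
k=7 load: inc=0.078374, refl=0.078374·-0.333333=-0.0261; V=2.652461+0.078374+-0.026125=2.7047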